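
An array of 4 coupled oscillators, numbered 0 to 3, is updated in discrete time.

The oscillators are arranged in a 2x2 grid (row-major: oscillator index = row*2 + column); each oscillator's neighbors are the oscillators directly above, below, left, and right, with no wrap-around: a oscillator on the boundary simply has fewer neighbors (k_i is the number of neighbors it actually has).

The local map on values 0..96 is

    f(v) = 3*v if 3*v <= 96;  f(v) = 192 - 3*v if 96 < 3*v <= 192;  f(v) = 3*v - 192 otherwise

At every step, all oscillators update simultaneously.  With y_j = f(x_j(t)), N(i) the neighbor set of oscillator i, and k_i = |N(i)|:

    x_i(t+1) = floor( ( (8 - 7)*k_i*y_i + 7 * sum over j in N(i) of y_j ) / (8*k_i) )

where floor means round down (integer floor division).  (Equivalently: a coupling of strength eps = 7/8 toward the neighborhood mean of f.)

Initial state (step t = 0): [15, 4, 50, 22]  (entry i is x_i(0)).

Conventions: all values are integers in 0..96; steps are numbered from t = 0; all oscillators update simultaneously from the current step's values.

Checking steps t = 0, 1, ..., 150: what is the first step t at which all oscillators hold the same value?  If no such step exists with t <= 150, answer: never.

Simulating step by step:
t=0: [15, 4, 50, 22]  (not all equal)
t=1: [29, 50, 53, 31]  (not all equal)
t=2: [43, 84, 82, 44]  (not all equal)
t=3: [57, 61, 60, 57]  (not all equal)
t=4: [11, 19, 19, 11]  (not all equal)
t=5: [54, 36, 36, 54]  (not all equal)
t=6: [77, 36, 36, 77]  (not all equal)
t=7: [78, 44, 44, 78]  (not all equal)
t=8: [57, 44, 44, 57]  (not all equal)
t=9: [55, 25, 25, 55]  (not all equal)
t=10: [69, 33, 33, 69]  (not all equal)
t=11: [83, 24, 24, 83]  (not all equal)
t=12: [70, 58, 58, 70]  (not all equal)
t=13: [18, 18, 18, 18]  (all equal)

Answer: 13
Key observation: Synchronization is absorbing here: once all oscillators are equal they stay equal, and step 13 is the first all-equal step.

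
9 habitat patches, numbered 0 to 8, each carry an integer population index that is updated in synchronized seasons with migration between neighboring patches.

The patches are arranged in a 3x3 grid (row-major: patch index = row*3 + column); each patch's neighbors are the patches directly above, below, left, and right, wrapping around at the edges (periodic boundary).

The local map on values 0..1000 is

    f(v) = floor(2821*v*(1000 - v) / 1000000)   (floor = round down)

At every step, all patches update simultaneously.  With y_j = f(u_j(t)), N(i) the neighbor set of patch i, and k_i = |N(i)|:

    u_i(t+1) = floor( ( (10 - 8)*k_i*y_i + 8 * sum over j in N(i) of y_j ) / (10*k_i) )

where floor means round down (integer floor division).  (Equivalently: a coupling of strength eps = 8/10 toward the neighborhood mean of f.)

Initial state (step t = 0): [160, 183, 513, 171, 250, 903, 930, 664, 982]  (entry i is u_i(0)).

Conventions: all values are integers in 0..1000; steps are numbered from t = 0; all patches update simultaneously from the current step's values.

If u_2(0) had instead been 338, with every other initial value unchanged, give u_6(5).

Simulating step by step:
t=0: [160, 183, 338, 171, 250, 903, 930, 664, 982]
t=1: [402, 517, 345, 347, 444, 370, 327, 362, 347]
t=2: [655, 673, 663, 658, 669, 653, 645, 662, 640]
t=3: [633, 628, 635, 635, 629, 635, 639, 633, 638]
t=4: [654, 656, 654, 653, 655, 653, 652, 654, 652]
t=5: [638, 637, 638, 638, 637, 638, 639, 638, 639]

Answer: u_6(5) = 639
Key observation: This trace re-runs the system from the modified initial state.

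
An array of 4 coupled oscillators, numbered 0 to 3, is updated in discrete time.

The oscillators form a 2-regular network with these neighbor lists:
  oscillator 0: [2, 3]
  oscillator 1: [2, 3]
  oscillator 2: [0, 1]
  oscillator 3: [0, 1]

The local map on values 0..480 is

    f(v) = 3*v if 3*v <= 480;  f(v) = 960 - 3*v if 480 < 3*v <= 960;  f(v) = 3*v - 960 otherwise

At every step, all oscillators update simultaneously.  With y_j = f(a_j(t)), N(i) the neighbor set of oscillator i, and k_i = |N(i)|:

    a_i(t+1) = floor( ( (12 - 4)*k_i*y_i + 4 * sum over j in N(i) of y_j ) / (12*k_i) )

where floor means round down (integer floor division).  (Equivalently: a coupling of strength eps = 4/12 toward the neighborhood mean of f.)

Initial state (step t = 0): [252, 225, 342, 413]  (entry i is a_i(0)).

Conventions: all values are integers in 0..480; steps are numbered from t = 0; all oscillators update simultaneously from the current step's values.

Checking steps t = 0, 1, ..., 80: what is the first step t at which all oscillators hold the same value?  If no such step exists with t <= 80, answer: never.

Simulating step by step:
t=0: [252, 225, 342, 413]  (not all equal)
t=1: [193, 247, 125, 267]  (not all equal)
t=2: [343, 235, 350, 206]  (not all equal)
t=3: [118, 242, 114, 282]  (not all equal)
t=4: [312, 232, 326, 174]  (not all equal)
t=5: [92, 252, 60, 340]  (not all equal)
t=6: [224, 176, 200, 120]  (not all equal)
t=7: [312, 408, 360, 360]  (not all equal)
t=8: [56, 216, 128, 128]  (not all equal)
t=9: [240, 336, 336, 336]  (not all equal)
t=10: [176, 48, 80, 80]  (not all equal)
t=11: [368, 176, 256, 256]  (not all equal)
t=12: [160, 352, 224, 224]  (not all equal)
t=13: [416, 160, 288, 288]  (not all equal)
t=14: [224, 352, 192, 192]  (not all equal)
t=15: [320, 192, 320, 320]  (not all equal)
t=16: [0, 256, 64, 64]  (not all equal)
t=17: [64, 192, 160, 160]  (not all equal)
t=18: [288, 416, 416, 416]  (not all equal)
t=19: [160, 288, 256, 256]  (not all equal)
t=20: [384, 128, 224, 224]  (not all equal)
t=21: [224, 352, 288, 288]  (not all equal)
t=22: [224, 96, 128, 128]  (not all equal)
t=23: [320, 320, 352, 352]  (not all equal)
t=24: [32, 32, 64, 64]  (not all equal)
t=25: [128, 128, 160, 160]  (not all equal)
t=26: [416, 416, 448, 448]  (not all equal)
t=27: [320, 320, 352, 352]  (not all equal)

Answer: never
Key observation: The state at step 23 reappears at step 27 — the system is in a cycle of period 4 from step 23 on.  No step 0..27 is synchronized, and the cycle repeats forever, so no step up to 80 (or ever) has all oscillators equal.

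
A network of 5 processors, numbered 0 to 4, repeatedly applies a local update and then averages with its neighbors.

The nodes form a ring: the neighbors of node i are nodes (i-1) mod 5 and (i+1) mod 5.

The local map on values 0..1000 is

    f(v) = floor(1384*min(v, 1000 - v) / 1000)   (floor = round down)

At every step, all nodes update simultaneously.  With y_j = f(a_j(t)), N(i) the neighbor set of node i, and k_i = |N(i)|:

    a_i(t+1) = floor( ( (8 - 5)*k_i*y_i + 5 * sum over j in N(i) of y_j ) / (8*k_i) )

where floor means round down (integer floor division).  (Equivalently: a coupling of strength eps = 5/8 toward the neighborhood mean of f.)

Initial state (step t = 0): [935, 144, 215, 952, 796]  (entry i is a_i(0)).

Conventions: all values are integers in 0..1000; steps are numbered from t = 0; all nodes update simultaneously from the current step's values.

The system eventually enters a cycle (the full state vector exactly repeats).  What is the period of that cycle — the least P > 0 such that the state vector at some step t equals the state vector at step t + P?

Simulating step by step:
t=0: [935, 144, 215, 952, 796]
t=1: [183, 195, 194, 205, 154]
t=2: [245, 263, 273, 256, 247]
t=3: [347, 359, 365, 357, 344]
t=4: [483, 493, 498, 491, 482]
t=5: [672, 679, 683, 678, 671]
t=6: [450, 444, 442, 445, 451]
t=7: [620, 615, 613, 616, 620]
t=8: [527, 530, 532, 530, 526]
t=9: [653, 650, 648, 650, 653]
t=10: [481, 483, 485, 483, 481]
t=11: [665, 668, 669, 668, 665]
t=12: [461, 459, 458, 459, 461]
t=13: [637, 635, 634, 635, 637]
t=14: [502, 504, 505, 504, 502]
t=15: [688, 686, 685, 686, 688]
t=16: [431, 433, 434, 433, 431]
t=17: [596, 598, 599, 598, 596]
t=18: [558, 556, 555, 556, 558]
t=19: [611, 613, 614, 613, 611]
t=20: [537, 535, 534, 535, 537]
t=21: [640, 642, 643, 642, 640]
t=22: [497, 495, 494, 495, 497]
t=23: [686, 685, 684, 685, 686]
t=24: [434, 435, 435, 435, 434]
t=25: [600, 601, 602, 601, 600]
t=26: [552, 551, 551, 551, 552]
t=27: [620, 620, 621, 620, 620]
t=28: [525, 524, 524, 524, 525]
t=29: [657, 657, 658, 657, 657]
t=30: [474, 473, 473, 473, 474]
t=31: [655, 654, 654, 654, 655]
t=32: [477, 477, 478, 477, 477]
t=33: [660, 660, 660, 660, 660]
t=34: [470, 470, 470, 470, 470]
t=35: [650, 650, 650, 650, 650]
t=36: [484, 484, 484, 484, 484]
t=37: [669, 669, 669, 669, 669]
t=38: [458, 458, 458, 458, 458]
t=39: [633, 633, 633, 633, 633]
t=40: [507, 507, 507, 507, 507]
t=41: [682, 682, 682, 682, 682]
t=42: [440, 440, 440, 440, 440]
t=43: [608, 608, 608, 608, 608]
t=44: [542, 542, 542, 542, 542]
t=45: [633, 633, 633, 633, 633]

Answer: 6
Key observation: The state at step 39, [633, 633, 633, 633, 633], reappears at step 45 — and no state repeats earlier — so the cycle the system enters has period 6.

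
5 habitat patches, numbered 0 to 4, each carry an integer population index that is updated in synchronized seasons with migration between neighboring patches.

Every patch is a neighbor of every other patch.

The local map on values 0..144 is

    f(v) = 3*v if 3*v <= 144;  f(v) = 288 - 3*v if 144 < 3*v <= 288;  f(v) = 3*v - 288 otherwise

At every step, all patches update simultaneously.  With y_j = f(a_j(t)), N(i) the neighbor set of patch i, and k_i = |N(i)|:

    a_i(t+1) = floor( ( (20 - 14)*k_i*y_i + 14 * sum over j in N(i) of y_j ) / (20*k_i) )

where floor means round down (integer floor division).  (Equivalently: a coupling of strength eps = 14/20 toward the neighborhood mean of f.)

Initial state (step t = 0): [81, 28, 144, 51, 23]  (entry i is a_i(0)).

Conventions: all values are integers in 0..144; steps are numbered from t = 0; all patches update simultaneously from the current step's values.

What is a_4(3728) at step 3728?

Simulating step by step:
t=0: [81, 28, 144, 51, 23]
t=1: [89, 93, 101, 100, 92]
t=2: [14, 13, 13, 13, 13]
t=3: [39, 39, 39, 39, 39]
t=4: [117, 117, 117, 117, 117]
t=5: [63, 63, 63, 63, 63]
t=6: [99, 99, 99, 99, 99]
t=7: [9, 9, 9, 9, 9]
t=8: [27, 27, 27, 27, 27]
t=9: [81, 81, 81, 81, 81]
t=10: [45, 45, 45, 45, 45]
t=11: [135, 135, 135, 135, 135]
t=12: [117, 117, 117, 117, 117]

Answer: a_4(3728) = 27
Key observation: The state at step 4, [117, 117, 117, 117, 117], reappears at step 12: the system is in a cycle of period 8 from step 4 on.  Therefore the state at step 3728 equals the state at step 4 + ((3728 - 4) mod 8) = 8, which is [27, 27, 27, 27, 27].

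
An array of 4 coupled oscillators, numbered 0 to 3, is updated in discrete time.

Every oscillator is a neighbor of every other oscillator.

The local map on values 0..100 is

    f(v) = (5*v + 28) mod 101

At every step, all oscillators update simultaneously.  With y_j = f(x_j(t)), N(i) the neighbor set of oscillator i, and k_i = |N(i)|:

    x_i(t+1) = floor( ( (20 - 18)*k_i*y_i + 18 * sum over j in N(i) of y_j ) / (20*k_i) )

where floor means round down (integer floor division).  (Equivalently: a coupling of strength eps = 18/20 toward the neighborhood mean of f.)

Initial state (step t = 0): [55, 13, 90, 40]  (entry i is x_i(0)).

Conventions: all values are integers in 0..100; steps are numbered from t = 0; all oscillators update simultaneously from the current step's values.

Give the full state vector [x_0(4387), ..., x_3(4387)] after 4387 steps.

Answer: [49, 52, 59, 67]
Key observation: The state at step 25, [57, 60, 46, 54], reappears at step 33: the system is in a cycle of period 8 from step 25 on.  Therefore the state at step 4387 equals the state at step 25 + ((4387 - 25) mod 8) = 27, which is [49, 52, 59, 67].

Derivation:
t=0: [55, 13, 90, 40]
t=1: [57, 39, 43, 52]
t=2: [45, 43, 39, 30]
t=3: [46, 48, 52, 41]
t=4: [60, 58, 54, 65]
t=5: [50, 52, 36, 45]
t=6: [50, 48, 64, 55]
t=7: [40, 42, 47, 56]
t=8: [33, 31, 26, 37]
t=9: [54, 56, 61, 70]
t=10: [42, 60, 55, 46]
t=11: [27, 30, 35, 23]
t=12: [42, 39, 54, 46]
t=13: [55, 58, 43, 51]
t=14: [41, 38, 32, 24]
t=15: [48, 51, 36, 44]
t=16: [46, 43, 58, 50]
t=17: [45, 48, 53, 41]
t=18: [61, 58, 53, 65]
t=19: [49, 52, 37, 45]
t=20: [51, 48, 63, 55]
t=21: [39, 42, 48, 56]
t=22: [34, 31, 25, 37]
t=23: [53, 56, 62, 70]
t=24: [43, 60, 54, 46]
t=25: [57, 60, 46, 54]
t=26: [54, 51, 44, 36]
t=27: [49, 52, 59, 67]
t=28: [56, 53, 67, 59]
t=29: [51, 34, 40, 48]
t=30: [64, 61, 75, 67]
t=31: [61, 64, 50, 58]
t=32: [43, 40, 34, 46]
t=33: [57, 60, 46, 54]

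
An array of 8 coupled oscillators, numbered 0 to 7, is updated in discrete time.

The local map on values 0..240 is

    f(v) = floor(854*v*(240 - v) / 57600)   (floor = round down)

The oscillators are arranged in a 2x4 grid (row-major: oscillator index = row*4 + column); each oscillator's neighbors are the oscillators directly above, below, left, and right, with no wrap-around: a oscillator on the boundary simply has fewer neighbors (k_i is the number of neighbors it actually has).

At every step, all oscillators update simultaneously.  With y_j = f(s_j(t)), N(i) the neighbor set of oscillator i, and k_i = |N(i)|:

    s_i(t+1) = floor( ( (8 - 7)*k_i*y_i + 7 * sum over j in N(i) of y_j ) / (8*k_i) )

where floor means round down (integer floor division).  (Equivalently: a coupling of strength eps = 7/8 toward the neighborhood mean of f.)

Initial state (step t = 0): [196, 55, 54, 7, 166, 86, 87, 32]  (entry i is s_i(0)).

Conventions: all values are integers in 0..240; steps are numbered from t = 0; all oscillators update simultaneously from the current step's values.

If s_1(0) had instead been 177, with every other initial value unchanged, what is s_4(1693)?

Answer: s_4(1693) = 123
Key observation: The state at step 26, [212, 212, 212, 212, 212, 212, 212, 212], reappears at step 34: the system is in a cycle of period 8 from step 26 on.  Therefore the state at step 1693 equals the state at step 26 + ((1693 - 26) mod 8) = 29, which is [123, 123, 123, 123, 123, 123, 123, 123].

Derivation:
t=0: [196, 177, 54, 7, 166, 86, 87, 32]
t=1: [167, 158, 131, 110, 164, 183, 153, 108]
t=2: [187, 182, 201, 211, 169, 186, 192, 205]
t=3: [163, 139, 125, 108, 150, 155, 124, 112]
t=4: [201, 199, 210, 212, 191, 205, 207, 212]
t=5: [127, 106, 101, 90, 114, 117, 96, 93]
t=6: [211, 210, 205, 204, 212, 209, 207, 202]
t=7: [90, 96, 101, 109, 92, 94, 104, 105]
t=8: [202, 203, 208, 209, 201, 204, 207, 210]
t=9: [113, 106, 102, 95, 111, 109, 99, 97]
t=10: [211, 210, 206, 206, 211, 209, 207, 205]
t=11: [91, 95, 99, 104, 92, 94, 101, 102]
t=12: [202, 203, 206, 207, 201, 204, 205, 208]
t=13: [113, 108, 105, 100, 111, 110, 103, 102]
t=14: [211, 211, 209, 208, 212, 210, 209, 208]
t=15: [89, 92, 94, 97, 91, 91, 95, 97]
t=16: [200, 201, 203, 204, 200, 201, 203, 204]
t=17: [117, 115, 111, 109, 117, 115, 111, 109]
t=18: [213, 212, 212, 211, 213, 212, 212, 211]
t=19: [86, 87, 88, 89, 86, 87, 88, 89]
t=20: [196, 197, 198, 198, 196, 197, 198, 198]
t=21: [126, 125, 123, 123, 126, 125, 123, 123]
t=22: [212, 212, 213, 213, 212, 212, 213, 213]
t=23: [88, 87, 85, 85, 88, 87, 85, 85]
t=24: [197, 196, 195, 195, 197, 196, 195, 195]
t=25: [125, 127, 129, 130, 125, 127, 129, 130]
t=26: [212, 212, 212, 212, 212, 212, 212, 212]
t=27: [88, 88, 88, 88, 88, 88, 88, 88]
t=28: [198, 198, 198, 198, 198, 198, 198, 198]
t=29: [123, 123, 123, 123, 123, 123, 123, 123]
t=30: [213, 213, 213, 213, 213, 213, 213, 213]
t=31: [85, 85, 85, 85, 85, 85, 85, 85]
t=32: [195, 195, 195, 195, 195, 195, 195, 195]
t=33: [130, 130, 130, 130, 130, 130, 130, 130]
t=34: [212, 212, 212, 212, 212, 212, 212, 212]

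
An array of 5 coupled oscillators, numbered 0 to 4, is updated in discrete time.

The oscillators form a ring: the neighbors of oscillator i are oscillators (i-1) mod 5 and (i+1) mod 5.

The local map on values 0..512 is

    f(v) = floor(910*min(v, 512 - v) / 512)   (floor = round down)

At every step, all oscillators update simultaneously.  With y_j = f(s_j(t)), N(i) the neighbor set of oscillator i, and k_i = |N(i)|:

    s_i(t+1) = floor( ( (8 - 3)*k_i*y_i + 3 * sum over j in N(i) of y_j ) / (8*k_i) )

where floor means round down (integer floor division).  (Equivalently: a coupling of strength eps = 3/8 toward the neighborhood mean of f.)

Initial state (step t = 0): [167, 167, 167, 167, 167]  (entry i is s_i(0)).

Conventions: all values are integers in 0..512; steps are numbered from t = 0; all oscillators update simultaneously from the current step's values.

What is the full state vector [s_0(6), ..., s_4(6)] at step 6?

Answer: [330, 330, 330, 330, 330]

Derivation:
t=0: [167, 167, 167, 167, 167]
t=1: [296, 296, 296, 296, 296]
t=2: [383, 383, 383, 383, 383]
t=3: [229, 229, 229, 229, 229]
t=4: [407, 407, 407, 407, 407]
t=5: [186, 186, 186, 186, 186]
t=6: [330, 330, 330, 330, 330]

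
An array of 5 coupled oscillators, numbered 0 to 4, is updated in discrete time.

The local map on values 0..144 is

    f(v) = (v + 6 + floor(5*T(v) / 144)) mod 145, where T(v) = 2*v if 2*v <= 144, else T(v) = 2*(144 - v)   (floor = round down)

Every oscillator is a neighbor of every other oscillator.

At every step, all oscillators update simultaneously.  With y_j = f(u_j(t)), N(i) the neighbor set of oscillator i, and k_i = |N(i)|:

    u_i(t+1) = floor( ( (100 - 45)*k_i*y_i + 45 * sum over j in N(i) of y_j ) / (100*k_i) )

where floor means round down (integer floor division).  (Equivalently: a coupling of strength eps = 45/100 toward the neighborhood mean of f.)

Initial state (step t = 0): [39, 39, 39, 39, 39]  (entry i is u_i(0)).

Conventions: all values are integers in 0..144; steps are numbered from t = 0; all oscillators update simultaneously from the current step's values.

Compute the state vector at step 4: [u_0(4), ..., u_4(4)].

Simulating step by step:
t=0: [39, 39, 39, 39, 39]
t=1: [47, 47, 47, 47, 47]
t=2: [56, 56, 56, 56, 56]
t=3: [65, 65, 65, 65, 65]
t=4: [75, 75, 75, 75, 75]

Answer: [75, 75, 75, 75, 75]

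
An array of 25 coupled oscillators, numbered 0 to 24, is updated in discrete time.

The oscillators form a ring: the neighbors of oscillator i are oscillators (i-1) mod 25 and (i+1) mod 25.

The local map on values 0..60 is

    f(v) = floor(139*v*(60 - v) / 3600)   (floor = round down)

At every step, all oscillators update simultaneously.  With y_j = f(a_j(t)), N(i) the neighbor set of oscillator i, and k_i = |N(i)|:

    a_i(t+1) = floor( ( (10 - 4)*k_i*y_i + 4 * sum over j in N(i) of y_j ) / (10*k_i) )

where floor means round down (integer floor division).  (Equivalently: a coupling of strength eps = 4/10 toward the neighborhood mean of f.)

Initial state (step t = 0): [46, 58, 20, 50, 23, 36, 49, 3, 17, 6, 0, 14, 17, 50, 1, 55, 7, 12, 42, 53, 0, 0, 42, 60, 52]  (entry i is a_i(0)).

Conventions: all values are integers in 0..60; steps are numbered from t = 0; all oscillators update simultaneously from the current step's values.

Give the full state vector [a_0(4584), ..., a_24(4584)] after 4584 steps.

Simulating step by step:
t=0: [46, 58, 20, 50, 23, 36, 49, 3, 17, 6, 0, 14, 17, 50, 1, 55, 7, 12, 42, 53, 0, 0, 42, 60, 52]
t=1: [18, 13, 22, 23, 29, 30, 19, 13, 20, 12, 7, 20, 25, 17, 7, 9, 14, 21, 24, 14, 2, 5, 17, 9, 14]
t=2: [26, 26, 30, 32, 33, 33, 29, 25, 27, 22, 18, 27, 31, 26, 17, 17, 24, 30, 30, 21, 9, 12, 22, 20, 23]
t=3: [33, 34, 34, 34, 34, 34, 33, 33, 33, 31, 30, 33, 34, 32, 29, 29, 32, 33, 33, 28, 20, 23, 29, 30, 32]
t=4: [34, 34, 34, 34, 34, 34, 34, 34, 34, 34, 34, 34, 34, 34, 34, 34, 34, 34, 34, 33, 31, 32, 33, 34, 34]
t=5: [34, 34, 34, 34, 34, 34, 34, 34, 34, 34, 34, 34, 34, 34, 34, 34, 34, 34, 34, 34, 34, 34, 34, 34, 34]
t=6: [34, 34, 34, 34, 34, 34, 34, 34, 34, 34, 34, 34, 34, 34, 34, 34, 34, 34, 34, 34, 34, 34, 34, 34, 34]

Answer: [34, 34, 34, 34, 34, 34, 34, 34, 34, 34, 34, 34, 34, 34, 34, 34, 34, 34, 34, 34, 34, 34, 34, 34, 34]
Key observation: The state at step 5, [34, 34, 34, 34, 34, 34, 34, 34, 34, 34, 34, 34, 34, 34, 34, 34, 34, 34, 34, 34, 34, 34, 34, 34, 34], reappears at step 6: the system is in a cycle of period 1 from step 5 on.  Therefore the state at step 4584 equals the state at step 5 + ((4584 - 5) mod 1) = 5, which is [34, 34, 34, 34, 34, 34, 34, 34, 34, 34, 34, 34, 34, 34, 34, 34, 34, 34, 34, 34, 34, 34, 34, 34, 34].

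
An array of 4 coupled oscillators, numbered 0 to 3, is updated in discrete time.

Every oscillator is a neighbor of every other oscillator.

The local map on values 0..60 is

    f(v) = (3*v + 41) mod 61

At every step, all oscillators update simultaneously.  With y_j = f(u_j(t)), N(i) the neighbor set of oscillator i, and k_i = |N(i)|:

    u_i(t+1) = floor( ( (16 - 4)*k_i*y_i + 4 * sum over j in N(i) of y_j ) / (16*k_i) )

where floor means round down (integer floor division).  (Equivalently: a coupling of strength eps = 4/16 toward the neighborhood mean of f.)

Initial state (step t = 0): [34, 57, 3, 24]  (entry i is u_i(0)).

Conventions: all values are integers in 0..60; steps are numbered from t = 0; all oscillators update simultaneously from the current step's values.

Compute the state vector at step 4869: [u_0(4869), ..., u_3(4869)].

Answer: [21, 21, 37, 29]
Key observation: The state at step 20, [13, 13, 21, 37], reappears at step 24: the system is in a cycle of period 4 from step 20 on.  Therefore the state at step 4869 equals the state at step 20 + ((4869 - 20) mod 4) = 21, which is [21, 21, 37, 29].

Derivation:
t=0: [34, 57, 3, 24]
t=1: [26, 32, 46, 47]
t=2: [54, 25, 53, 55]
t=3: [22, 46, 20, 24]
t=4: [46, 54, 42, 50]
t=5: [48, 24, 40, 16]
t=6: [11, 44, 36, 28]
t=7: [16, 41, 25, 9]
t=8: [29, 39, 47, 15]
t=9: [14, 34, 50, 27]
t=10: [18, 18, 9, 4]
t=11: [33, 33, 15, 46]
t=12: [21, 21, 26, 47]
t=13: [45, 45, 55, 57]
t=14: [49, 49, 28, 32]
t=15: [5, 5, 4, 12]
t=16: [52, 52, 50, 25]
t=17: [16, 16, 12, 44]
t=18: [28, 28, 20, 44]
t=19: [10, 10, 34, 42]
t=20: [13, 13, 21, 37]
t=21: [21, 21, 37, 29]
t=22: [38, 38, 30, 14]
t=23: [30, 30, 14, 22]
t=24: [13, 13, 21, 37]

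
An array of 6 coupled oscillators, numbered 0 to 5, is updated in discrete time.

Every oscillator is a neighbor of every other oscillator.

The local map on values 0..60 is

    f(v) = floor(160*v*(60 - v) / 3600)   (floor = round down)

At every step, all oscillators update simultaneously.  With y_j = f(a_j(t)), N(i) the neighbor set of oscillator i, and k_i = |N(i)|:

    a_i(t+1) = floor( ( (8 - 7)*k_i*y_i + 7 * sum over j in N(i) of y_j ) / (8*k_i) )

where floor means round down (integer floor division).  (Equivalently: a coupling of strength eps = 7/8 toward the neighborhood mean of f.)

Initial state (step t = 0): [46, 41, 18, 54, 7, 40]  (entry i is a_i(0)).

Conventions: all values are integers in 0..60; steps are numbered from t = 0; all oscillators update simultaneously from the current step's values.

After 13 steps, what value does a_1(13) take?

Answer: a_1(13) = 37

Derivation:
t=0: [46, 41, 18, 54, 7, 40]
t=1: [26, 26, 26, 27, 27, 26]
t=2: [39, 39, 39, 39, 39, 39]
t=3: [36, 36, 36, 36, 36, 36]
t=4: [38, 38, 38, 38, 38, 38]
t=5: [37, 37, 37, 37, 37, 37]
t=6: [37, 37, 37, 37, 37, 37]
t=7: [37, 37, 37, 37, 37, 37]
t=8: [37, 37, 37, 37, 37, 37]
t=9: [37, 37, 37, 37, 37, 37]
t=10: [37, 37, 37, 37, 37, 37]
t=11: [37, 37, 37, 37, 37, 37]
t=12: [37, 37, 37, 37, 37, 37]
t=13: [37, 37, 37, 37, 37, 37]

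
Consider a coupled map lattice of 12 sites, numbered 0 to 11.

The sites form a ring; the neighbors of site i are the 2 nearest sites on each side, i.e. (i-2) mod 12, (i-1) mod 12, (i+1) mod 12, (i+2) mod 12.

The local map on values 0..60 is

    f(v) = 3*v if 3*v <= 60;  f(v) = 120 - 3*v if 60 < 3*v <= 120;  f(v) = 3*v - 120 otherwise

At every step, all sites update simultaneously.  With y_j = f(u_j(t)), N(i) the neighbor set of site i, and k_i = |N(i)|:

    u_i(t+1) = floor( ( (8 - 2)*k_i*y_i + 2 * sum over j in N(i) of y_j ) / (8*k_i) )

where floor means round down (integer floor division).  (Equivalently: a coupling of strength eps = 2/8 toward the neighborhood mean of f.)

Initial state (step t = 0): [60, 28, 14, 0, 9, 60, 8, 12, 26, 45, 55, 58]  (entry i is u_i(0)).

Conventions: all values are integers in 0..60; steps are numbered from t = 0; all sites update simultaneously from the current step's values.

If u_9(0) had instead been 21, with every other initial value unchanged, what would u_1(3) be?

Answer: u_1(3) = 41
Key observation: This trace re-runs the system from the modified initial state.

Derivation:
t=0: [60, 28, 14, 0, 9, 60, 8, 12, 26, 21, 55, 58]
t=1: [56, 36, 39, 10, 28, 50, 28, 38, 41, 53, 47, 52]
t=2: [40, 16, 10, 27, 33, 29, 31, 11, 8, 33, 23, 34]
t=3: [9, 41, 29, 37, 23, 32, 27, 31, 26, 23, 42, 21]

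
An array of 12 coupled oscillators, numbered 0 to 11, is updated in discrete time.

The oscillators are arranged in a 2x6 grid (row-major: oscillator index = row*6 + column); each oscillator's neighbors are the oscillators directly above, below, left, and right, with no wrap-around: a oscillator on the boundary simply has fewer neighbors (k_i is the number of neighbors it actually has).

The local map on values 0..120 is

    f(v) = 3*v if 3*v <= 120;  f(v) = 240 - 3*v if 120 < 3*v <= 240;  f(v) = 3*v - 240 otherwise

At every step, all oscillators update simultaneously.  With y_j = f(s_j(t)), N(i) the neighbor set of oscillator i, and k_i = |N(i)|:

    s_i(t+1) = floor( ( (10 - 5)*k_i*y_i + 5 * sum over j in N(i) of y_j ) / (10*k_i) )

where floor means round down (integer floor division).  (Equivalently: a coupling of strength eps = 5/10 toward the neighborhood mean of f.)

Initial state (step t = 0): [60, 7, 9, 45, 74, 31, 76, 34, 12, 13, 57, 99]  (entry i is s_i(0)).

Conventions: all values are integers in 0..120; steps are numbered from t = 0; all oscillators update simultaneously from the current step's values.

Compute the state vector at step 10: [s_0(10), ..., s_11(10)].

Simulating step by step:
t=0: [60, 7, 9, 45, 74, 31, 76, 34, 12, 13, 57, 99]
t=1: [38, 42, 40, 66, 53, 65, 46, 62, 46, 54, 53, 69]
t=2: [111, 105, 103, 67, 68, 51, 93, 80, 93, 76, 72, 48]
t=3: [75, 64, 60, 39, 43, 76, 42, 25, 33, 23, 36, 75]
t=4: [48, 49, 74, 98, 95, 37, 79, 81, 83, 88, 86, 37]
t=5: [72, 66, 35, 41, 53, 94, 26, 19, 12, 25, 39, 87]
t=6: [42, 52, 85, 102, 86, 46, 59, 54, 57, 82, 88, 50]
t=7: [93, 76, 44, 39, 41, 78, 79, 75, 51, 29, 31, 76]
t=8: [23, 33, 90, 110, 94, 35, 15, 24, 78, 93, 82, 30]
t=9: [70, 78, 47, 63, 54, 85, 57, 61, 26, 36, 31, 72]
t=10: [33, 34, 72, 73, 65, 33, 56, 54, 83, 91, 81, 39]

Answer: [33, 34, 72, 73, 65, 33, 56, 54, 83, 91, 81, 39]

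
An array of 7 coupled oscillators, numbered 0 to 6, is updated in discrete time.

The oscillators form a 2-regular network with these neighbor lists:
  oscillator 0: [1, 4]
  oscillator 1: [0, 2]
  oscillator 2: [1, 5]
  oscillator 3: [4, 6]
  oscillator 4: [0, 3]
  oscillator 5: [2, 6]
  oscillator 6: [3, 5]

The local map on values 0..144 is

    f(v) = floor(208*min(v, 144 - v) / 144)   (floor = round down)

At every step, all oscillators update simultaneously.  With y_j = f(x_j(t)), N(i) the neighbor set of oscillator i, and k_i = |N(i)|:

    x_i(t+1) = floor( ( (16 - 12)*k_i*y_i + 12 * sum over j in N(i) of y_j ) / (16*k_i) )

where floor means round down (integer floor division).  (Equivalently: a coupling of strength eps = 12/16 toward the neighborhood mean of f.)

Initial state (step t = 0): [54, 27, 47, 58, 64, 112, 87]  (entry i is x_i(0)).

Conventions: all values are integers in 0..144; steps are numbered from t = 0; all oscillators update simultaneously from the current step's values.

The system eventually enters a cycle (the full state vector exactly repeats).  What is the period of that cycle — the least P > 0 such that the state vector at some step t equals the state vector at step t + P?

Answer: 4
Key observation: The state at step 28, [97, 95, 94, 98, 98, 95, 97], reappears at step 32 — and no state repeats earlier — so the cycle the system enters has period 4.

Derivation:
t=0: [54, 27, 47, 58, 64, 112, 87]
t=1: [68, 64, 48, 86, 83, 67, 68]
t=2: [92, 85, 87, 90, 89, 86, 91]
t=3: [80, 80, 83, 77, 77, 80, 79]
t=4: [93, 90, 91, 94, 94, 90, 93]
t=5: [74, 75, 77, 72, 72, 75, 74]
t=6: [101, 98, 98, 102, 102, 98, 101]
t=7: [62, 64, 66, 60, 60, 64, 62]
t=8: [89, 92, 92, 87, 87, 92, 89]
t=9: [78, 76, 75, 80, 80, 76, 78]
t=10: [95, 97, 98, 93, 93, 97, 95]
t=11: [70, 67, 66, 71, 71, 67, 70]
t=12: [99, 97, 95, 101, 101, 97, 99]
t=13: [64, 67, 67, 63, 63, 67, 64]
t=14: [93, 94, 96, 91, 91, 94, 93]
t=15: [73, 71, 71, 74, 74, 71, 73]
t=16: [101, 102, 102, 101, 101, 102, 101]
t=17: [61, 60, 60, 62, 62, 60, 61]
t=18: [87, 86, 86, 88, 88, 86, 87]
t=19: [81, 82, 83, 80, 80, 82, 81]
t=20: [90, 89, 88, 91, 91, 89, 90]
t=21: [77, 79, 79, 76, 76, 79, 77]
t=22: [95, 94, 93, 97, 97, 94, 95]
t=23: [69, 71, 72, 68, 68, 71, 69]
t=24: [99, 101, 102, 98, 98, 101, 99]
t=25: [64, 62, 61, 65, 65, 62, 64]
t=26: [91, 89, 88, 92, 92, 89, 91]
t=27: [76, 78, 79, 75, 75, 78, 76]
t=28: [97, 95, 94, 98, 98, 95, 97]
t=29: [67, 69, 70, 66, 66, 69, 67]
t=30: [96, 98, 99, 95, 95, 98, 96]
t=31: [68, 66, 65, 69, 69, 66, 68]
t=32: [97, 95, 94, 98, 98, 95, 97]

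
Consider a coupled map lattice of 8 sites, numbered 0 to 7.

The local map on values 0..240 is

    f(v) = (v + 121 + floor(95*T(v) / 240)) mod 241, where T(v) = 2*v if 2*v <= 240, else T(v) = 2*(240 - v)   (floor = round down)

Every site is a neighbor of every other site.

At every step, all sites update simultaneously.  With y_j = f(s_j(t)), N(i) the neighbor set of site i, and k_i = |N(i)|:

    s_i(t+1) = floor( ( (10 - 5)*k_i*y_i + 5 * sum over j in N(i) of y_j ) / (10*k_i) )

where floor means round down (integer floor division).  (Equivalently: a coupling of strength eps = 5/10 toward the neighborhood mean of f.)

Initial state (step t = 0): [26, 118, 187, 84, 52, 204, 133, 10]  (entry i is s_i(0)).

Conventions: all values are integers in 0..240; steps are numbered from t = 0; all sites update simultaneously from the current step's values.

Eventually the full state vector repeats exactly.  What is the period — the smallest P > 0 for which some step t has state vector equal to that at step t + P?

Answer: 11
Key observation: The state at step 9, [96, 96, 96, 96, 96, 96, 96, 96], reappears at step 20 — and no state repeats earlier — so the cycle the system enters has period 11.

Derivation:
t=0: [26, 118, 187, 84, 52, 204, 133, 10]
t=1: [139, 107, 114, 81, 160, 116, 109, 127]
t=2: [87, 76, 81, 56, 89, 82, 77, 86]
t=3: [44, 36, 40, 124, 46, 40, 36, 44]
t=4: [188, 182, 185, 144, 190, 185, 182, 188]
t=5: [107, 107, 107, 104, 107, 107, 107, 107]
t=6: [70, 70, 70, 68, 70, 70, 70, 70]
t=7: [4, 4, 4, 3, 4, 4, 4, 4]
t=8: [127, 127, 127, 127, 127, 127, 127, 127]
t=9: [96, 96, 96, 96, 96, 96, 96, 96]
t=10: [52, 52, 52, 52, 52, 52, 52, 52]
t=11: [214, 214, 214, 214, 214, 214, 214, 214]
t=12: [114, 114, 114, 114, 114, 114, 114, 114]
t=13: [84, 84, 84, 84, 84, 84, 84, 84]
t=14: [30, 30, 30, 30, 30, 30, 30, 30]
t=15: [174, 174, 174, 174, 174, 174, 174, 174]
t=16: [106, 106, 106, 106, 106, 106, 106, 106]
t=17: [69, 69, 69, 69, 69, 69, 69, 69]
t=18: [3, 3, 3, 3, 3, 3, 3, 3]
t=19: [126, 126, 126, 126, 126, 126, 126, 126]
t=20: [96, 96, 96, 96, 96, 96, 96, 96]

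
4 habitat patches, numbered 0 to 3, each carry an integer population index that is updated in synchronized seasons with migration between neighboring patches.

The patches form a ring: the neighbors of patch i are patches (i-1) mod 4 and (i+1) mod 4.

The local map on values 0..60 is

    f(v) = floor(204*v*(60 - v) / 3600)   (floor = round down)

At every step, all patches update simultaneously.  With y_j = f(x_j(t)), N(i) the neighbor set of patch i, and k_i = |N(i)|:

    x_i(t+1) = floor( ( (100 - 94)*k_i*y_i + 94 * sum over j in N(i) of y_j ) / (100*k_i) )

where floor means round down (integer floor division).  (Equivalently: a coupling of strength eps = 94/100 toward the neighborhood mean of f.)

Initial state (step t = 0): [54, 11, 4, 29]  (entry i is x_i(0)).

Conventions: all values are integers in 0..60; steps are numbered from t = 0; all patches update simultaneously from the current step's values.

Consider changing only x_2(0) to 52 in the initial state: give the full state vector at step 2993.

Answer: [28, 28, 28, 28]
Key observation: The state at step 6, [50, 50, 50, 50], reappears at step 8: the system is in a cycle of period 2 from step 6 on.  Therefore the state at step 2993 equals the state at step 6 + ((2993 - 6) mod 2) = 7, which is [28, 28, 28, 28].

Derivation:
t=0: [54, 11, 52, 29]
t=1: [38, 21, 38, 22]
t=2: [46, 46, 46, 47]
t=3: [35, 36, 35, 35]
t=4: [48, 48, 48, 49]
t=5: [31, 32, 31, 31]
t=6: [50, 50, 50, 50]
t=7: [28, 28, 28, 28]
t=8: [50, 50, 50, 50]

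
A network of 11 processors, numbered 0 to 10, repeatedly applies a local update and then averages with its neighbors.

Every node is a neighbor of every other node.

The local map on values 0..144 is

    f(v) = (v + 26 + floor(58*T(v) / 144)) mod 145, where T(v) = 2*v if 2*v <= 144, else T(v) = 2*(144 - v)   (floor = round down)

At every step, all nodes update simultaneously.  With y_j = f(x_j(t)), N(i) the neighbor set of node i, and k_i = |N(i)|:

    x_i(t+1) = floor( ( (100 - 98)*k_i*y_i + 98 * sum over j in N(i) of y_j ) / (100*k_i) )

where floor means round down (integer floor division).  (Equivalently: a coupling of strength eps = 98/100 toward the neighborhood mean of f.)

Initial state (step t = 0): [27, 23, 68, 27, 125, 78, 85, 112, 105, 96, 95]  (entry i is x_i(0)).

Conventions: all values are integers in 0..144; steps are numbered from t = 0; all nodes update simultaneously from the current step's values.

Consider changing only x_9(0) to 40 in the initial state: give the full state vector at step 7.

Answer: [60, 60, 60, 60, 60, 60, 60, 60, 60, 60, 60]
Key observation: This trace re-runs the system from the modified initial state.

Derivation:
t=0: [27, 23, 68, 27, 125, 78, 85, 112, 105, 40, 95]
t=1: [34, 35, 40, 34, 38, 39, 39, 38, 39, 32, 39]
t=2: [92, 92, 91, 92, 92, 92, 92, 92, 92, 93, 92]
t=3: [14, 14, 14, 14, 14, 14, 14, 14, 14, 14, 14]
t=4: [51, 51, 51, 51, 51, 51, 51, 51, 51, 51, 51]
t=5: [118, 118, 118, 118, 118, 118, 118, 118, 118, 118, 118]
t=6: [19, 19, 19, 19, 19, 19, 19, 19, 19, 19, 19]
t=7: [60, 60, 60, 60, 60, 60, 60, 60, 60, 60, 60]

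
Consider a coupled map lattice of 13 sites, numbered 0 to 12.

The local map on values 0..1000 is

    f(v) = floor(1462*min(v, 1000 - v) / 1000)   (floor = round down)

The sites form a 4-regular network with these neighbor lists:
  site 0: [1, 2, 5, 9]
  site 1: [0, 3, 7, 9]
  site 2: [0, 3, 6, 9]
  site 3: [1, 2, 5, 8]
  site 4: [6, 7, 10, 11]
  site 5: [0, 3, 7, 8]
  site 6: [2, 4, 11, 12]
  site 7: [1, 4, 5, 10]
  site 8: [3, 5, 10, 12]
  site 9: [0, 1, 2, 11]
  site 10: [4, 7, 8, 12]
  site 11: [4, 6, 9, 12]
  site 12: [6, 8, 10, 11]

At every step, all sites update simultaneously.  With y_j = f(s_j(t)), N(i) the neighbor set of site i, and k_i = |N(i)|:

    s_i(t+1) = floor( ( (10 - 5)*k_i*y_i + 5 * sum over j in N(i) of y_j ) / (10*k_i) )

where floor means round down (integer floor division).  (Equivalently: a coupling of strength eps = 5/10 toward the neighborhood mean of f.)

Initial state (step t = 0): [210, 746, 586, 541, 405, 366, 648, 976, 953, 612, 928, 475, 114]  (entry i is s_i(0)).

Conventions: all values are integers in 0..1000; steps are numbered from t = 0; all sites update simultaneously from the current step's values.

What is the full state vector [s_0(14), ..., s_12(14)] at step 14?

Simulating step by step:
t=0: [210, 746, 586, 541, 405, 366, 648, 976, 953, 612, 928, 475, 114]
t=1: [413, 383, 559, 532, 464, 402, 514, 217, 218, 530, 160, 576, 255]
t=2: [611, 565, 657, 605, 573, 533, 644, 415, 393, 646, 327, 615, 421]
t=3: [575, 601, 523, 587, 582, 631, 547, 605, 581, 541, 541, 565, 574]
t=4: [621, 600, 668, 605, 623, 571, 651, 589, 610, 652, 638, 638, 633]
t=5: [552, 571, 511, 571, 546, 601, 517, 586, 568, 523, 546, 527, 535]
t=6: [654, 636, 692, 632, 664, 606, 696, 619, 634, 684, 653, 688, 675]
t=7: [504, 523, 468, 530, 491, 554, 456, 541, 529, 473, 510, 461, 480]
t=8: [703, 695, 688, 683, 699, 672, 679, 683, 688, 692, 705, 683, 693]
t=9: [445, 448, 455, 461, 448, 466, 460, 455, 455, 449, 441, 457, 451]
t=10: [657, 657, 663, 669, 658, 672, 666, 661, 664, 657, 652, 664, 660]
t=11: [497, 498, 492, 486, 497, 485, 491, 496, 491, 498, 501, 493, 495]
t=12: [723, 725, 719, 714, 724, 714, 719, 724, 717, 725, 725, 721, 721]
t=13: [406, 404, 409, 414, 404, 413, 408, 404, 412, 403, 404, 406, 407]
t=14: [593, 592, 596, 601, 591, 600, 594, 591, 600, 591, 592, 592, 595]

Answer: [593, 592, 596, 601, 591, 600, 594, 591, 600, 591, 592, 592, 595]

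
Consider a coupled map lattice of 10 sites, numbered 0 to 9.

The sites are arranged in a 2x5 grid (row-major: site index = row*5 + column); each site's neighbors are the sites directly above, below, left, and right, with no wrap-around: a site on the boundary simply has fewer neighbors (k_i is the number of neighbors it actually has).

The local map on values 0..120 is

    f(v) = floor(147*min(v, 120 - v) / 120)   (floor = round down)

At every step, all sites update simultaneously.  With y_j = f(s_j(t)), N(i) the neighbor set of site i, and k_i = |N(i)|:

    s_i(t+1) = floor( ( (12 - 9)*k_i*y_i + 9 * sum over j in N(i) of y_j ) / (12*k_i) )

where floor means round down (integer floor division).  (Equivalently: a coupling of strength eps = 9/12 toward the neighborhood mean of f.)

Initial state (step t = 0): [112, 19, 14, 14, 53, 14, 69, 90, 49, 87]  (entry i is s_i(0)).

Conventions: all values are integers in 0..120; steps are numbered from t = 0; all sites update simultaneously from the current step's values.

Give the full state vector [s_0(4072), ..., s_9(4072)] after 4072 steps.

Answer: [69, 69, 70, 72, 72, 69, 69, 70, 72, 72]
Key observation: The state at step 14, [73, 72, 72, 71, 71, 73, 72, 72, 71, 71], reappears at step 22: the system is in a cycle of period 8 from step 14 on.  Therefore the state at step 4072 equals the state at step 14 + ((4072 - 14) mod 8) = 16, which is [69, 69, 70, 72, 72, 69, 69, 70, 72, 72].

Derivation:
t=0: [112, 19, 14, 14, 53, 14, 69, 90, 49, 87]
t=1: [17, 27, 23, 39, 37, 30, 34, 43, 38, 56]
t=2: [30, 30, 40, 41, 54, 31, 40, 41, 53, 51]
t=3: [36, 42, 46, 57, 58, 41, 43, 53, 56, 64]
t=4: [48, 50, 60, 66, 69, 48, 54, 60, 67, 69]
t=5: [59, 64, 68, 66, 63, 61, 64, 69, 66, 62]
t=6: [70, 67, 64, 66, 68, 70, 67, 64, 66, 68]
t=7: [62, 64, 66, 65, 64, 62, 64, 66, 65, 64]
t=8: [69, 68, 66, 67, 67, 69, 68, 66, 67, 67]
t=9: [62, 63, 64, 64, 64, 62, 63, 64, 64, 64]
t=10: [70, 69, 68, 68, 68, 70, 69, 68, 68, 68]
t=11: [61, 62, 62, 63, 63, 61, 62, 62, 63, 63]
t=12: [71, 71, 70, 69, 69, 71, 71, 70, 69, 69]
t=13: [60, 60, 61, 61, 62, 60, 60, 61, 61, 62]
t=14: [73, 72, 72, 71, 71, 73, 72, 72, 71, 71]
t=15: [57, 57, 58, 59, 60, 57, 57, 58, 59, 60]
t=16: [69, 69, 70, 72, 72, 69, 69, 70, 72, 72]
t=17: [62, 61, 60, 58, 58, 62, 61, 60, 58, 58]
t=18: [71, 72, 72, 71, 71, 71, 72, 72, 71, 71]
t=19: [59, 58, 58, 59, 60, 59, 58, 58, 59, 60]
t=20: [71, 71, 71, 72, 72, 71, 71, 71, 72, 72]
t=21: [60, 60, 59, 58, 58, 60, 60, 59, 58, 58]
t=22: [73, 72, 72, 71, 71, 73, 72, 72, 71, 71]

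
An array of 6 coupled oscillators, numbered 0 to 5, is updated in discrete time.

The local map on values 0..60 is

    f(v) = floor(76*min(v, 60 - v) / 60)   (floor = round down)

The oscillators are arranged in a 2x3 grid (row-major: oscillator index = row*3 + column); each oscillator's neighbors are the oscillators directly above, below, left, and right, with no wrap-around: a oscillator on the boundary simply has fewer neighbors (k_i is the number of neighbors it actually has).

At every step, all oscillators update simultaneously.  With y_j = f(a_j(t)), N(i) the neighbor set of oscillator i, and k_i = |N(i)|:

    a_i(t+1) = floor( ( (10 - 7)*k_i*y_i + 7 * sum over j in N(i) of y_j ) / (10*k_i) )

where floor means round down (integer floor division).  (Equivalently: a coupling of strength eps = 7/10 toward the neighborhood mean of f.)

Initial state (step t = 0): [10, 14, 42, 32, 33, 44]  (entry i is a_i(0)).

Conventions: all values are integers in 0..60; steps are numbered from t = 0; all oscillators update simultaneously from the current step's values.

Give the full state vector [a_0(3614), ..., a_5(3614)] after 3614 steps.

Simulating step by step:
t=0: [10, 14, 42, 32, 33, 44]
t=1: [21, 20, 19, 26, 27, 25]
t=2: [27, 27, 26, 30, 30, 29]
t=3: [35, 34, 34, 36, 36, 35]
t=4: [31, 31, 31, 30, 30, 31]
t=5: [36, 36, 36, 37, 37, 36]
t=6: [29, 29, 30, 29, 29, 29]
t=7: [36, 36, 36, 36, 36, 36]
t=8: [30, 30, 30, 30, 30, 30]
t=9: [38, 38, 38, 38, 38, 38]
t=10: [27, 27, 27, 27, 27, 27]
t=11: [34, 34, 34, 34, 34, 34]
t=12: [32, 32, 32, 32, 32, 32]
t=13: [35, 35, 35, 35, 35, 35]
t=14: [31, 31, 31, 31, 31, 31]
t=15: [36, 36, 36, 36, 36, 36]

Answer: [31, 31, 31, 31, 31, 31]
Key observation: The state at step 7, [36, 36, 36, 36, 36, 36], reappears at step 15: the system is in a cycle of period 8 from step 7 on.  Therefore the state at step 3614 equals the state at step 7 + ((3614 - 7) mod 8) = 14, which is [31, 31, 31, 31, 31, 31].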